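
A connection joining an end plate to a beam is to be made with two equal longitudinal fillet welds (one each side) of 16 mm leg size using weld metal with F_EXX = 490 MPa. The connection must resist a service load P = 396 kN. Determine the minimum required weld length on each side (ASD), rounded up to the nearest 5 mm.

Throat t_e = 0.707 × 16 = 11.31 mm.
r_n/Ω = (0.6 × 490 × 11.31) / 2.0 = 1663 N/mm = 1.663 kN/mm.
L_req = P / (r_n/Ω) = 396 / 1.663 = 238.1 mm total.
Per side: 238.1 / 2 = 119.1 mm.
Round up → use L = 120 mm on each side.

L = 120 mm on each side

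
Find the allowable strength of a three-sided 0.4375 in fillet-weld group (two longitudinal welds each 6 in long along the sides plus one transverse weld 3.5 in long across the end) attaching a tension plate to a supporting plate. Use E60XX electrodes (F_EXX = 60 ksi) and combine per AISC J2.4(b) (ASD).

t_e = 0.707 × 0.4375 = 0.3093 in.
R_nwl = 0.6 × 60 × 0.3093 × 12 = 133.6 kips (longitudinal, 2 welds).
R_nwt = 0.6 × 60 × 0.3093 × 3.5 = 38.97 kips (transverse, base value).
(i) R_nwl + R_nwt = 172.6 kips; (ii) 0.85 R_nwl + 1.5 R_nwt = 172 kips.
R_n = max = 172.6 kips [governs: (i)]; R_n/Ω = 86.3 kips.

R_n/Ω ≈ 86.3 kips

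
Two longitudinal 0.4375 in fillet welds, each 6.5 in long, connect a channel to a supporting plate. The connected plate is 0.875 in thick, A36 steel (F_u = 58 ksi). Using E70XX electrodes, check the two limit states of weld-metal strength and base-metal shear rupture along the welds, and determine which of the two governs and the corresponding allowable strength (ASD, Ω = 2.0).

R_n/Ω ≈ 84.4 kips (weld metal governs)

E70XX → F_EXX = 70 ksi.
t_e = 0.707 × 0.4375 = 0.3093 in; L = 13 in.
Weld metal: R_n/Ω = (1/2.0) × 0.6 × 70 × 0.3093 × 13 = 84.44 kips.
Base metal (shear rupture): R_n/Ω = (1/2.0) × 0.6 × 58 × 0.875 × 13 = 197.9 kips.
Governing: weld metal.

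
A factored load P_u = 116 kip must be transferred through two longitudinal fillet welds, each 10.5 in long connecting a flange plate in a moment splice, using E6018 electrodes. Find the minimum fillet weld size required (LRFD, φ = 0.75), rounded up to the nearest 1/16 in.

E60XX → F_EXX = 60 ksi.
Total weld length L = 21 in.
Required throat t_e = P_u / (φ × 0.6 F_EXX × L) = 116 / (0.75 × 0.6 × 60 × 21) = 0.2046 in.
Required leg w = t_e / 0.707 = 0.2894 in → use 5/16 in.

w = 5/16 in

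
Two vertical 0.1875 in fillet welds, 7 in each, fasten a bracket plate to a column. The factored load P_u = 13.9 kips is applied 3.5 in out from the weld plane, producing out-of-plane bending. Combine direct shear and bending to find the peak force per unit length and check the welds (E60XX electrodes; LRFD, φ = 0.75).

f_max ≈ 3.14 kip/in; adequate

E60XX → F_EXX = 60 ksi.
L_w = 2 × 7 = 14 in; section modulus (unit throat) S = 2 × L²/6 = 16.33 in².
Direct shear f_v = P/L_w = 13.9/14 = 0.9929 kip/in.
Moment M = P × e = 13.9 × 3.5 = 48.65 kip·in; bending f_b = M/S = 2.979 kip/in.
f_max = √(f_v² + f_b²) = √(0.9929² + 2.979²) = 3.14 kip/in.
φr_n = 0.75 × 0.6 × 60 × (0.707 × 0.1875) = 3.579 kip/in → adequate.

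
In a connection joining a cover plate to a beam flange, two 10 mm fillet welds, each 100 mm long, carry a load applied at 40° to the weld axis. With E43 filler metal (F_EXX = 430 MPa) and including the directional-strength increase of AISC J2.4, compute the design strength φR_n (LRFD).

φR_n ≈ 344 kN

t_e = 0.707 × 10 = 7.07 mm; A_we = 7.07 × 200 = 1414 mm².
Directional factor: 1.0 + 0.5 sin^1.5(40°) = 1.258.
F_nw = 0.6 × 430 × 1.258 = 324.5 MPa.
φR_n = 0.75 × 324.5 × 1414 × 10⁻³ = 344.1 kN.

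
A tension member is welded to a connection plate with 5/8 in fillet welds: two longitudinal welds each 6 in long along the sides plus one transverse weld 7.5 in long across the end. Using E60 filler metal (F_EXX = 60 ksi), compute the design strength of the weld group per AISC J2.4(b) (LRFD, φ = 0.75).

t_e = 0.707 × 0.625 = 0.4419 in.
R_nwl = 0.6 × 60 × 0.4419 × 12 = 190.9 kip (longitudinal, 2 welds).
R_nwt = 0.6 × 60 × 0.4419 × 7.5 = 119.3 kip (transverse, base value).
(i) R_nwl + R_nwt = 310.2 kip; (ii) 0.85 R_nwl + 1.5 R_nwt = 341.2 kip.
R_n = max = 341.2 kip [governs: (ii)]; φR_n = 255.9 kip.

φR_n ≈ 256 kip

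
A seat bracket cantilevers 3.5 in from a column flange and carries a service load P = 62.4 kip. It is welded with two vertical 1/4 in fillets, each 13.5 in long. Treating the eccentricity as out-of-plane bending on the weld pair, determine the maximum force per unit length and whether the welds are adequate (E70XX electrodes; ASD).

f_max ≈ 4.27 kip/in; NOT adequate

E70XX → F_EXX = 70 ksi.
L_w = 2 × 13.5 = 27 in; section modulus (unit throat) S = 2 × L²/6 = 60.75 in².
Direct shear f_v = P/L_w = 62.4/27 = 2.311 kip/in.
Moment M = P × e = 62.4 × 3.5 = 218.4 kip·in; bending f_b = M/S = 3.595 kip/in.
f_max = √(f_v² + f_b²) = √(2.311² + 3.595²) = 4.274 kip/in.
r_n/Ω = (1/2.0) × 0.6 × 70 × (0.707 × 0.25) = 3.712 kip/in → NOT adequate.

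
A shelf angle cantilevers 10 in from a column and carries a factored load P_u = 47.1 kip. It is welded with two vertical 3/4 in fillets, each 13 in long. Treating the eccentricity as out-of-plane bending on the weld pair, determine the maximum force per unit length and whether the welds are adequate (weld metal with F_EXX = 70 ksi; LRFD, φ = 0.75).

L_w = 2 × 13 = 26 in; section modulus (unit throat) S = 2 × L²/6 = 56.33 in².
Direct shear f_v = P/L_w = 47.1/26 = 1.812 kip/in.
Moment M = P × e = 47.1 × 10 = 471 kip·in; bending f_b = M/S = 8.361 kip/in.
f_max = √(f_v² + f_b²) = √(1.812² + 8.361²) = 8.555 kip/in.
φr_n = 0.75 × 0.6 × 70 × (0.707 × 0.75) = 16.7 kip/in → adequate.

f_max ≈ 8.55 kip/in; adequate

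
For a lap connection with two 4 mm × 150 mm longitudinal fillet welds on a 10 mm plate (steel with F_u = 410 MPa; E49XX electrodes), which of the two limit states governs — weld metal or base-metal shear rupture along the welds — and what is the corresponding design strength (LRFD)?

φR_n ≈ 187 kN (weld metal governs)

E49XX → F_EXX = 490 MPa.
t_e = 0.707 × 4 = 2.828 mm; L = 300 mm.
Weld metal: φR_n = 0.75 × 0.6 × 490 × 2.828 × 300 × 10⁻³ = 187.1 kN.
Base metal (shear rupture): φR_n = 0.75 × 0.6 × 410 × 10 × 300 × 10⁻³ = 553.5 kN.
Governing: weld metal.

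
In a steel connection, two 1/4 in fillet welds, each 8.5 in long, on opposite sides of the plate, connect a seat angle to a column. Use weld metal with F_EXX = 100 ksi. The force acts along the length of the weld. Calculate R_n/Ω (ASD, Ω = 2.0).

R_n/Ω ≈ 90.1 kips

Effective throat t_e = 0.707 × 0.25 = 0.1767 in.
Total length L = 17 in; A_we = 0.1767 × 17 = 3.005 in².
F_nw = 0.6 F_EXX = 0.6 × 100 = 60 ksi.
R_n = 60 × 3.005 = 180.3 kips; R_n/Ω = 180.3/2.0 = 90.14 kips.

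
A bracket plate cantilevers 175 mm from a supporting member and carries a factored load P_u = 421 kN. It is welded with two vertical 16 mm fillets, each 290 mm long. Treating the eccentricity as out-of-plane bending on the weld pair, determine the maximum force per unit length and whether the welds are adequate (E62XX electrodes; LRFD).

E62XX → F_EXX = 620 MPa.
L_w = 2 × 290 = 580 mm; section modulus (unit throat) S = 2 × L²/6 = 28030 mm².
Direct shear f_v = P/L_w = 421×10³/580 = 725.9 N/mm.
Moment M = P × e = 421×10³ × 175 = 73675000 N·mm; bending f_b = M/S = 2628 N/mm.
f_max = √(f_v² + f_b²) = √(725.9² + 2628²) = 2727 N/mm.
φr_n = 0.75 × 0.6 × 620 × (0.707 × 16) = 3156 N/mm → adequate.

f_max ≈ 2730 N/mm; adequate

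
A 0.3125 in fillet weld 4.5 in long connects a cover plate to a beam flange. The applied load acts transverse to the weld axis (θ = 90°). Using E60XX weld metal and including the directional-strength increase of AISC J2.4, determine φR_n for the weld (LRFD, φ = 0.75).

E60XX → F_EXX = 60 ksi.
t_e = 0.707 × 0.3125 = 0.2209 in; A_we = 0.2209 × 4.5 = 0.9942 in².
Directional factor: 1.0 + 0.5 sin^1.5(90°) = 1.5.
F_nw = 0.6 × 60 × 1.5 = 54 ksi.
φR_n = 0.75 × 54 × 0.9942 = 40.27 kips.

φR_n ≈ 40.3 kips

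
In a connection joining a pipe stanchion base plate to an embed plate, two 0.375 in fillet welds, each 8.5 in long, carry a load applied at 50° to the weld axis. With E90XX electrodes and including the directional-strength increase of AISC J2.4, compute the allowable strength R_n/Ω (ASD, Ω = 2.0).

E90XX → F_EXX = 90 ksi.
t_e = 0.707 × 0.375 = 0.2651 in; A_we = 0.2651 × 17 = 4.507 in².
Directional factor: 1.0 + 0.5 sin^1.5(50°) = 1.335.
F_nw = 0.6 × 90 × 1.335 = 72.1 ksi.
R_n/Ω = (72.1 × 4.507) / 2.0 = 162.5 kip.

R_n/Ω ≈ 162 kip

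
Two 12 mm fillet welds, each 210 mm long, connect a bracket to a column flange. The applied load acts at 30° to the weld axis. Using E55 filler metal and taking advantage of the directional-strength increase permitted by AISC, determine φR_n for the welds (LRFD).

E55XX → F_EXX = 550 MPa.
t_e = 0.707 × 12 = 8.484 mm; A_we = 8.484 × 420 = 3563 mm².
Directional factor: 1.0 + 0.5 sin^1.5(30°) = 1.177.
F_nw = 0.6 × 550 × 1.177 = 388.3 MPa.
φR_n = 0.75 × 388.3 × 3563 × 10⁻³ = 1038 kN.

φR_n ≈ 1040 kN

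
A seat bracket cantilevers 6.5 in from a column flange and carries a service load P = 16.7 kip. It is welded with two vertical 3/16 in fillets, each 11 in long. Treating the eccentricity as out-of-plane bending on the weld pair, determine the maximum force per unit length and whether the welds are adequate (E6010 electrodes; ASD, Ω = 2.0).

f_max ≈ 2.8 kip/in; NOT adequate

E60XX → F_EXX = 60 ksi.
L_w = 2 × 11 = 22 in; section modulus (unit throat) S = 2 × L²/6 = 40.33 in².
Direct shear f_v = P/L_w = 16.7/22 = 0.7591 kip/in.
Moment M = P × e = 16.7 × 6.5 = 108.55 kip·in; bending f_b = M/S = 2.691 kip/in.
f_max = √(f_v² + f_b²) = √(0.7591² + 2.691²) = 2.796 kip/in.
r_n/Ω = (1/2.0) × 0.6 × 60 × (0.707 × 0.1875) = 2.386 kip/in → NOT adequate.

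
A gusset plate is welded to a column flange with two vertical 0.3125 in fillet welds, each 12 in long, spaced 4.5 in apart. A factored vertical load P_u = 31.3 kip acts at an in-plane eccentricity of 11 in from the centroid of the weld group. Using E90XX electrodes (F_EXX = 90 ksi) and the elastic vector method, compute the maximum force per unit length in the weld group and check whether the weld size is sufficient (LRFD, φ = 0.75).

f_max ≈ 5.97 kip/in; adequate

Total weld length L_w = 24 in. Treat welds as unit-width lines.
Polar moment about centroid: J = 2[d³/12 + d(b/2)²] = 2[12³/12 + 12×2.25²] = 409.5 in³.
Direct shear f_v = P/L_w = 31.3 / 24 = 1.304 kip/in (vertical).
Torsion M = P·e = 31.3 × 11 = 344.3 kip·in.
Critical point at (x, y) = (2.25, 6) from centroid. f_tx = M·y/J = 5.045 kip/in; f_ty = M·x/J = 1.892 kip/in.
Resultant f_max = √[f_tx² + (f_v + f_ty)²] = √[5.045² + (1.304 + 1.892)²] = 5.972 kip/in.
Capacity per unit length: φr_n = 0.75 × 0.6 × 90 × (0.707 × 0.3125) = 8.948 kip/in.
5.972 ≤ 8.948 → adequate.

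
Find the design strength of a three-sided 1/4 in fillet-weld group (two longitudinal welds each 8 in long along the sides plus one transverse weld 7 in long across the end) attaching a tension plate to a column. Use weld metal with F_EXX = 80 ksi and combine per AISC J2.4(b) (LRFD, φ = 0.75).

t_e = 0.707 × 0.25 = 0.1767 in.
R_nwl = 0.6 × 80 × 0.1767 × 16 = 135.7 kip (longitudinal, 2 welds).
R_nwt = 0.6 × 80 × 0.1767 × 7 = 59.39 kip (transverse, base value).
(i) R_nwl + R_nwt = 195.1 kip; (ii) 0.85 R_nwl + 1.5 R_nwt = 204.5 kip.
R_n = max = 204.5 kip [governs: (ii)]; φR_n = 153.3 kip.

φR_n ≈ 153 kip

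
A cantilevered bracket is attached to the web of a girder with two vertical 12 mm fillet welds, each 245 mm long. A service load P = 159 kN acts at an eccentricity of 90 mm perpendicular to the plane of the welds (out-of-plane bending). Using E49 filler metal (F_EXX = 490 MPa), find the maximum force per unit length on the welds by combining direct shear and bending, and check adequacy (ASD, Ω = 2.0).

L_w = 2 × 245 = 490 mm; section modulus (unit throat) S = 2 × L²/6 = 20010 mm².
Direct shear f_v = P/L_w = 159×10³/490 = 324.5 N/mm.
Moment M = P × e = 159×10³ × 90 = 14310000 N·mm; bending f_b = M/S = 715.2 N/mm.
f_max = √(f_v² + f_b²) = √(324.5² + 715.2²) = 785.4 N/mm.
r_n/Ω = (1/2.0) × 0.6 × 490 × (0.707 × 12) = 1247 N/mm → adequate.

f_max ≈ 785 N/mm; adequate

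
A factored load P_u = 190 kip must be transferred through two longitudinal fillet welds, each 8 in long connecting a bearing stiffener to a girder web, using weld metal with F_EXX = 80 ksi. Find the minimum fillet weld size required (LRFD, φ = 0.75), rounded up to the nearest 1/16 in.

w = 1/2 in

Total weld length L = 16 in.
Required throat t_e = P_u / (φ × 0.6 F_EXX × L) = 190 / (0.75 × 0.6 × 80 × 16) = 0.3299 in.
Required leg w = t_e / 0.707 = 0.4666 in → use 1/2 in.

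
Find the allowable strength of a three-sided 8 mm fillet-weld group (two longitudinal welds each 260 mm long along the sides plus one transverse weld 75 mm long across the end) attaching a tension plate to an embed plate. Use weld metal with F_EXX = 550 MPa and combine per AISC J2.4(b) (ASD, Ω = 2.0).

R_n/Ω ≈ 555 kN

t_e = 0.707 × 8 = 5.656 mm.
R_nwl = 0.6 × 550 × 5.656 × 520 × 10⁻³ = 970.6 kN (longitudinal, 2 welds).
R_nwt = 0.6 × 550 × 5.656 × 75 × 10⁻³ = 140 kN (transverse, base value).
(i) R_nwl + R_nwt = 1111 kN; (ii) 0.85 R_nwl + 1.5 R_nwt = 1035 kN.
R_n = max = 1111 kN [governs: (i)]; R_n/Ω = 555.3 kN.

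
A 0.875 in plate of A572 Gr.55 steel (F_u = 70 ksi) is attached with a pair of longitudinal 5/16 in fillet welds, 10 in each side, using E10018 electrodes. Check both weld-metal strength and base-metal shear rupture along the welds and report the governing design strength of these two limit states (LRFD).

E100XX → F_EXX = 100 ksi.
t_e = 0.707 × 0.3125 = 0.2209 in; L = 20 in.
Weld metal: φR_n = 0.75 × 0.6 × 100 × 0.2209 × 20 = 198.8 kip.
Base metal (shear rupture): φR_n = 0.75 × 0.6 × 70 × 0.875 × 20 = 551.2 kip.
Governing: weld metal.

φR_n ≈ 199 kip (weld metal governs)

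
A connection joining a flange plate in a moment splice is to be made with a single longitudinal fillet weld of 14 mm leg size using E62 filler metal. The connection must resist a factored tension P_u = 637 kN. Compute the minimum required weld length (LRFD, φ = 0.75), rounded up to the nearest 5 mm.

E62XX → F_EXX = 620 MPa.
Throat t_e = 0.707 × 14 = 9.898 mm.
φr_n = 0.75 × 0.6 × 620 × 9.898 × 10⁻³ = 2.762 kN/mm.
L_req = P_u / φr_n = 637 / 2.762 = 230.7 mm total.
Round up → use L = 235 mm.

L = 235 mm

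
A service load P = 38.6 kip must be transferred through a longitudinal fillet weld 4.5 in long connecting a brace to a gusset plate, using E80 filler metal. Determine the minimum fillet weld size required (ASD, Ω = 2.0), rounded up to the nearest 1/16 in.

E80XX → F_EXX = 80 ksi.
Total weld length L = 4.5 in.
Required throat t_e = P × Ω / (0.6 F_EXX × L) = 38.6 × 2.0 / (0.6 × 80 × 4.5) = 0.3574 in.
Required leg w = t_e / 0.707 = 0.5055 in → use 9/16 in.

w = 9/16 in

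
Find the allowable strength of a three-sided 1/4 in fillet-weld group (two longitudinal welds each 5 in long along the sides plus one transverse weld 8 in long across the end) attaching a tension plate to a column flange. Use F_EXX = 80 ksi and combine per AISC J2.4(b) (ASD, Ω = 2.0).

t_e = 0.707 × 0.25 = 0.1767 in.
R_nwl = 0.6 × 80 × 0.1767 × 10 = 84.84 kips (longitudinal, 2 welds).
R_nwt = 0.6 × 80 × 0.1767 × 8 = 67.87 kips (transverse, base value).
(i) R_nwl + R_nwt = 152.7 kips; (ii) 0.85 R_nwl + 1.5 R_nwt = 173.9 kips.
R_n = max = 173.9 kips [governs: (ii)]; R_n/Ω = 86.96 kips.

R_n/Ω ≈ 87 kips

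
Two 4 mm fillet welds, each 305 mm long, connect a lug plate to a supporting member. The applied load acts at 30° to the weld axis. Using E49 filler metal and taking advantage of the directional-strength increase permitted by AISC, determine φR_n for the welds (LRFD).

E49XX → F_EXX = 490 MPa.
t_e = 0.707 × 4 = 2.828 mm; A_we = 2.828 × 610 = 1725 mm².
Directional factor: 1.0 + 0.5 sin^1.5(30°) = 1.177.
F_nw = 0.6 × 490 × 1.177 = 346 MPa.
φR_n = 0.75 × 346 × 1725 × 10⁻³ = 447.6 kN.

φR_n ≈ 448 kN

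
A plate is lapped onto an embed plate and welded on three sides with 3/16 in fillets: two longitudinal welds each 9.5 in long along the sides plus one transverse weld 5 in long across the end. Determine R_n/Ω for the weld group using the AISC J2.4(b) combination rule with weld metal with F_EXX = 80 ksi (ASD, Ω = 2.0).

R_n/Ω ≈ 76.4 kips

t_e = 0.707 × 0.1875 = 0.1326 in.
R_nwl = 0.6 × 80 × 0.1326 × 19 = 120.9 kips (longitudinal, 2 welds).
R_nwt = 0.6 × 80 × 0.1326 × 5 = 31.81 kips (transverse, base value).
(i) R_nwl + R_nwt = 152.7 kips; (ii) 0.85 R_nwl + 1.5 R_nwt = 150.5 kips.
R_n = max = 152.7 kips [governs: (i)]; R_n/Ω = 76.36 kips.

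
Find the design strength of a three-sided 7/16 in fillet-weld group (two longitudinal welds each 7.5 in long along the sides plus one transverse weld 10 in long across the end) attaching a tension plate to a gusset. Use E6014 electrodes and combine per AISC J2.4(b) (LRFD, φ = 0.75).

E60XX → F_EXX = 60 ksi.
t_e = 0.707 × 0.4375 = 0.3093 in.
R_nwl = 0.6 × 60 × 0.3093 × 15 = 167 kip (longitudinal, 2 welds).
R_nwt = 0.6 × 60 × 0.3093 × 10 = 111.4 kip (transverse, base value).
(i) R_nwl + R_nwt = 278.4 kip; (ii) 0.85 R_nwl + 1.5 R_nwt = 309 kip.
R_n = max = 309 kip [governs: (ii)]; φR_n = 231.8 kip.

φR_n ≈ 232 kip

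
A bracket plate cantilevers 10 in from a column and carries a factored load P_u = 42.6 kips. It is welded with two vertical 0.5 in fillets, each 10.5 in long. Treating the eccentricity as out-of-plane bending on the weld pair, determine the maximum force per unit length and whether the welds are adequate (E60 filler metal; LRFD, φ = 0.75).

E60XX → F_EXX = 60 ksi.
L_w = 2 × 10.5 = 21 in; section modulus (unit throat) S = 2 × L²/6 = 36.75 in².
Direct shear f_v = P/L_w = 42.6/21 = 2.029 kip/in.
Moment M = P × e = 42.6 × 10 = 426 kip·in; bending f_b = M/S = 11.59 kip/in.
f_max = √(f_v² + f_b²) = √(2.029² + 11.59²) = 11.77 kip/in.
φr_n = 0.75 × 0.6 × 60 × (0.707 × 0.5) = 9.544 kip/in → NOT adequate.

f_max ≈ 11.8 kip/in; NOT adequate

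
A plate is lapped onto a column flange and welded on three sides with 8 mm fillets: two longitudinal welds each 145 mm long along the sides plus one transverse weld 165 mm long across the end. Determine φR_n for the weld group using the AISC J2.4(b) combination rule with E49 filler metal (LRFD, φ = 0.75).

E49XX → F_EXX = 490 MPa.
t_e = 0.707 × 8 = 5.656 mm.
R_nwl = 0.6 × 490 × 5.656 × 290 × 10⁻³ = 482.2 kN (longitudinal, 2 welds).
R_nwt = 0.6 × 490 × 5.656 × 165 × 10⁻³ = 274.4 kN (transverse, base value).
(i) R_nwl + R_nwt = 756.6 kN; (ii) 0.85 R_nwl + 1.5 R_nwt = 821.5 kN.
R_n = max = 821.5 kN [governs: (ii)]; φR_n = 616.1 kN.

φR_n ≈ 616 kN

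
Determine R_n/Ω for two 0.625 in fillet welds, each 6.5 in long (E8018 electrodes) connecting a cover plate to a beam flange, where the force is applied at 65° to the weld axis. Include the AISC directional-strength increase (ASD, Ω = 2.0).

E80XX → F_EXX = 80 ksi.
t_e = 0.707 × 0.625 = 0.4419 in; A_we = 0.4419 × 13 = 5.744 in².
Directional factor: 1.0 + 0.5 sin^1.5(65°) = 1.431.
F_nw = 0.6 × 80 × 1.431 = 68.71 ksi.
R_n/Ω = (68.71 × 5.744) / 2.0 = 197.3 kip.

R_n/Ω ≈ 197 kip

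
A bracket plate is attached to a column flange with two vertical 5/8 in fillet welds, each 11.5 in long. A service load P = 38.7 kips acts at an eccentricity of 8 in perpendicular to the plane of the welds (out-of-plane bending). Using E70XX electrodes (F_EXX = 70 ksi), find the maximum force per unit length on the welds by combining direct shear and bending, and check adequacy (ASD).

f_max ≈ 7.22 kip/in; adequate

L_w = 2 × 11.5 = 23 in; section modulus (unit throat) S = 2 × L²/6 = 44.08 in².
Direct shear f_v = P/L_w = 38.7/23 = 1.683 kip/in.
Moment M = P × e = 38.7 × 8 = 309.6 kip·in; bending f_b = M/S = 7.023 kip/in.
f_max = √(f_v² + f_b²) = √(1.683² + 7.023²) = 7.222 kip/in.
r_n/Ω = (1/2.0) × 0.6 × 70 × (0.707 × 0.625) = 9.279 kip/in → adequate.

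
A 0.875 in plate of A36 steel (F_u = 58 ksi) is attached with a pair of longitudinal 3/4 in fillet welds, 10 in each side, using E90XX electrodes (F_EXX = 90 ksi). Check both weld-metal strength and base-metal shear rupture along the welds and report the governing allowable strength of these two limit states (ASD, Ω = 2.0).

R_n/Ω ≈ 286 kip (weld metal governs)

t_e = 0.707 × 0.75 = 0.5302 in; L = 20 in.
Weld metal: R_n/Ω = (1/2.0) × 0.6 × 90 × 0.5302 × 20 = 286.3 kip.
Base metal (shear rupture): R_n/Ω = (1/2.0) × 0.6 × 58 × 0.875 × 20 = 304.5 kip.
Governing: weld metal.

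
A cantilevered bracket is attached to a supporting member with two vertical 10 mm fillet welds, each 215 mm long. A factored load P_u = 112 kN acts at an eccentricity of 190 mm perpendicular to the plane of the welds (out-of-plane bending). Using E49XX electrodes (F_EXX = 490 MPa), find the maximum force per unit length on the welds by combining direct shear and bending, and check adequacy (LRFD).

L_w = 2 × 215 = 430 mm; section modulus (unit throat) S = 2 × L²/6 = 15410 mm².
Direct shear f_v = P/L_w = 112×10³/430 = 260.5 N/mm.
Moment M = P × e = 112×10³ × 190 = 21280000 N·mm; bending f_b = M/S = 1381 N/mm.
f_max = √(f_v² + f_b²) = √(260.5² + 1381²) = 1405 N/mm.
φr_n = 0.75 × 0.6 × 490 × (0.707 × 10) = 1559 N/mm → adequate.

f_max ≈ 1410 N/mm; adequate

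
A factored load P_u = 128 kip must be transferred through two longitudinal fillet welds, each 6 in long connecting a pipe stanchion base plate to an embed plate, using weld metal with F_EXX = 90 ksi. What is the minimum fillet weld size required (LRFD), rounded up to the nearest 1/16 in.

Total weld length L = 12 in.
Required throat t_e = P_u / (φ × 0.6 F_EXX × L) = 128 / (0.75 × 0.6 × 90 × 12) = 0.2634 in.
Required leg w = t_e / 0.707 = 0.3725 in → use 3/8 in.

w = 3/8 in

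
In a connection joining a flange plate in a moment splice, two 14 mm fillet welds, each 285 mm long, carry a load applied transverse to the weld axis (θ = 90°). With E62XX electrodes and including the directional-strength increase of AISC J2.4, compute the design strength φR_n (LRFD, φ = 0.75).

E62XX → F_EXX = 620 MPa.
t_e = 0.707 × 14 = 9.898 mm; A_we = 9.898 × 570 = 5642 mm².
Directional factor: 1.0 + 0.5 sin^1.5(90°) = 1.5.
F_nw = 0.6 × 620 × 1.5 = 558 MPa.
φR_n = 0.75 × 558 × 5642 × 10⁻³ = 2361 kN.

φR_n ≈ 2360 kN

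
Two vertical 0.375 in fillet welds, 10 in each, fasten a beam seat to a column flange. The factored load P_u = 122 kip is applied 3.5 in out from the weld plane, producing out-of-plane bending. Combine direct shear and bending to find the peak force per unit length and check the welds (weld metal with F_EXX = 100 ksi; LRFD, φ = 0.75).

f_max ≈ 14.2 kip/in; NOT adequate

L_w = 2 × 10 = 20 in; section modulus (unit throat) S = 2 × L²/6 = 33.33 in².
Direct shear f_v = P/L_w = 122/20 = 6.1 kip/in.
Moment M = P × e = 122 × 3.5 = 427 kip·in; bending f_b = M/S = 12.81 kip/in.
f_max = √(f_v² + f_b²) = √(6.1² + 12.81²) = 14.19 kip/in.
φr_n = 0.75 × 0.6 × 100 × (0.707 × 0.375) = 11.93 kip/in → NOT adequate.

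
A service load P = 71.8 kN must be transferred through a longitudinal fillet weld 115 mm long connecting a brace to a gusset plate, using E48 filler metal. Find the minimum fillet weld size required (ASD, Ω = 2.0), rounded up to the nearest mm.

w = 7 mm

E48XX → F_EXX = 480 MPa.
Total weld length L = 115 mm.
Required throat t_e = P × Ω / (0.6 F_EXX × L) = 71.8 × 2.0 / (0.6 × 480 × 115 × 10⁻³) = 4.336 mm.
Required leg w = t_e / 0.707 = 6.133 mm → use 7 mm.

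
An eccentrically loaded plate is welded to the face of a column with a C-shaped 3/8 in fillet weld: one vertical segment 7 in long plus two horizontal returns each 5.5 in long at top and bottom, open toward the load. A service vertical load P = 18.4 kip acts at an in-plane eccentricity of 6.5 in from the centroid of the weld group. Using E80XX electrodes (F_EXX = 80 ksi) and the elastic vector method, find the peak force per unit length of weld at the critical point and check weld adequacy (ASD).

Total weld length L_w = 18 in. Treat welds as unit-width lines.
Centroid: x̄ = 2×5.5×2.75 / 18 = 1.681 in from the vertical weld.
Polar moment about centroid: J = I_x + I_y = [7³/12 + 2×5.5×3.5²] + [7×1.681² + 2(5.5³/12 + 5.5×1.069²)] = 223.4 in³.
Direct shear f_v = P/L_w = 18.4 / 18 = 1.022 kip/in (vertical).
Torsion M = P·e = 18.4 × 6.5 = 119.6 kip·in.
Critical point at (x, y) = (3.819, 3.5) from centroid. f_tx = M·y/J = 1.874 kip/in; f_ty = M·x/J = 2.045 kip/in.
Resultant f_max = √[f_tx² + (f_v + f_ty)²] = √[1.874² + (1.022 + 2.045)²] = 3.594 kip/in.
Capacity per unit length: r_n/Ω = (1/2.0) × 0.6 × 80 × (0.707 × 0.375) = 6.363 kip/in.
3.594 ≤ 6.363 → adequate.

f_max ≈ 3.59 kip/in; adequate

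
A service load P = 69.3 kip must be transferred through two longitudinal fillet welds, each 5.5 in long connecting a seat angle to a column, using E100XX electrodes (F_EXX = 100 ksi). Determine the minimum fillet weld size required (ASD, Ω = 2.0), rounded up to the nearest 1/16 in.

Total weld length L = 11 in.
Required throat t_e = P × Ω / (0.6 F_EXX × L) = 69.3 × 2.0 / (0.6 × 100 × 11) = 0.21 in.
Required leg w = t_e / 0.707 = 0.297 in → use 5/16 in.

w = 5/16 in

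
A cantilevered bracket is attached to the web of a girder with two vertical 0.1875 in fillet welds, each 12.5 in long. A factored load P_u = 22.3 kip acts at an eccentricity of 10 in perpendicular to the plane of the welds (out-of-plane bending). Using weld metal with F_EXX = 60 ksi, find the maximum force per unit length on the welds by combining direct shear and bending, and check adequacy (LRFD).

L_w = 2 × 12.5 = 25 in; section modulus (unit throat) S = 2 × L²/6 = 52.08 in².
Direct shear f_v = P/L_w = 22.3/25 = 0.892 kip/in.
Moment M = P × e = 22.3 × 10 = 223 kip·in; bending f_b = M/S = 4.282 kip/in.
f_max = √(f_v² + f_b²) = √(0.892² + 4.282²) = 4.374 kip/in.
φr_n = 0.75 × 0.6 × 60 × (0.707 × 0.1875) = 3.579 kip/in → NOT adequate.

f_max ≈ 4.37 kip/in; NOT adequate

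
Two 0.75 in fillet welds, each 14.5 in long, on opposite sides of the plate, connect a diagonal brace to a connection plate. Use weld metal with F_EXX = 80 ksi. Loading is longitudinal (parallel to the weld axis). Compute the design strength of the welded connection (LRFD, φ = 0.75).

φR_n ≈ 554 kip

Effective throat t_e = 0.707 × 0.75 = 0.5302 in.
Total length L = 29 in; A_we = 0.5302 × 29 = 15.38 in².
F_nw = 0.6 F_EXX = 0.6 × 80 = 48 ksi.
φR_n = 0.75 × 48 × 15.38 = 553.6 kip.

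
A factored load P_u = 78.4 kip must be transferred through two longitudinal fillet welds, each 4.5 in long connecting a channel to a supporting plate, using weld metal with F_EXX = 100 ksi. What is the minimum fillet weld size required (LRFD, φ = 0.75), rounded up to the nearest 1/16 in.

Total weld length L = 9 in.
Required throat t_e = P_u / (φ × 0.6 F_EXX × L) = 78.4 / (0.75 × 0.6 × 100 × 9) = 0.1936 in.
Required leg w = t_e / 0.707 = 0.2738 in → use 5/16 in.

w = 5/16 in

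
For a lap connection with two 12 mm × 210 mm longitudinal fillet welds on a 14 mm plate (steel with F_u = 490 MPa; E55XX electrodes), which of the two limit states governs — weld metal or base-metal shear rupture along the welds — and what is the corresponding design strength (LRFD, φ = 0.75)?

φR_n ≈ 882 kN (weld metal governs)

E55XX → F_EXX = 550 MPa.
t_e = 0.707 × 12 = 8.484 mm; L = 420 mm.
Weld metal: φR_n = 0.75 × 0.6 × 550 × 8.484 × 420 × 10⁻³ = 881.9 kN.
Base metal (shear rupture): φR_n = 0.75 × 0.6 × 490 × 14 × 420 × 10⁻³ = 1297 kN.
Governing: weld metal.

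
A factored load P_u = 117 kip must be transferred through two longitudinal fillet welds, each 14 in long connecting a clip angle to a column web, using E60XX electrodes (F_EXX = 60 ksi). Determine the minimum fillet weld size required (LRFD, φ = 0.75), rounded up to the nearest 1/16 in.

Total weld length L = 28 in.
Required throat t_e = P_u / (φ × 0.6 F_EXX × L) = 117 / (0.75 × 0.6 × 60 × 28) = 0.1548 in.
Required leg w = t_e / 0.707 = 0.2189 in → use 1/4 in.

w = 1/4 in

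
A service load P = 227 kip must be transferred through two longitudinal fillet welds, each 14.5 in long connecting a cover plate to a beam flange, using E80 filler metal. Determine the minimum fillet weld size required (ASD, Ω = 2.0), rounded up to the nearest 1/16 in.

w = 1/2 in

E80XX → F_EXX = 80 ksi.
Total weld length L = 29 in.
Required throat t_e = P × Ω / (0.6 F_EXX × L) = 227 × 2.0 / (0.6 × 80 × 29) = 0.3261 in.
Required leg w = t_e / 0.707 = 0.4613 in → use 1/2 in.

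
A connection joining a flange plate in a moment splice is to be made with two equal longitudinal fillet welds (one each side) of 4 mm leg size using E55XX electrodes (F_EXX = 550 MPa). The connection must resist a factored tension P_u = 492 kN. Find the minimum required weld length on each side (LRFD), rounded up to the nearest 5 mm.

L = 355 mm on each side

Throat t_e = 0.707 × 4 = 2.828 mm.
φr_n = 0.75 × 0.6 × 550 × 2.828 × 10⁻³ = 0.6999 kN/mm.
L_req = P_u / φr_n = 492 / 0.6999 = 702.9 mm total.
Per side: 702.9 / 2 = 351.5 mm.
Round up → use L = 355 mm on each side.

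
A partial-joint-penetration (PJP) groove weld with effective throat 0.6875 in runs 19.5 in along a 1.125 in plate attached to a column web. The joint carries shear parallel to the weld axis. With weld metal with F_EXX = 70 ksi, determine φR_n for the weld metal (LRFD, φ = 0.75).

φR_n ≈ 422 kip

Effective throat (given) t_e = 0.6875 in.
A_we = 0.6875 × 19.5 = 13.41 in².
F_nw = 0.6 F_EXX = 42 ksi.
φR_n = 0.75 × 42 × 13.41 = 422.3 kip.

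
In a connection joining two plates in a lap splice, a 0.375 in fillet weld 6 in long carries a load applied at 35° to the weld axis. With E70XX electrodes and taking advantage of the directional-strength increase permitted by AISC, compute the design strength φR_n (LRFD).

E70XX → F_EXX = 70 ksi.
t_e = 0.707 × 0.375 = 0.2651 in; A_we = 0.2651 × 6 = 1.591 in².
Directional factor: 1.0 + 0.5 sin^1.5(35°) = 1.217.
F_nw = 0.6 × 70 × 1.217 = 51.12 ksi.
φR_n = 0.75 × 51.12 × 1.591 = 60.99 kips.

φR_n ≈ 61 kips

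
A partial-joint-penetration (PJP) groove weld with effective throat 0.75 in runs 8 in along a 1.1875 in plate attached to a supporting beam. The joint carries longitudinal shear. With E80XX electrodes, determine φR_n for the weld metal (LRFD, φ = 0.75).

E80XX → F_EXX = 80 ksi.
Effective throat (given) t_e = 0.75 in.
A_we = 0.75 × 8 = 6 in².
F_nw = 0.6 F_EXX = 48 ksi.
φR_n = 0.75 × 48 × 6 = 216 kip.

φR_n ≈ 216 kip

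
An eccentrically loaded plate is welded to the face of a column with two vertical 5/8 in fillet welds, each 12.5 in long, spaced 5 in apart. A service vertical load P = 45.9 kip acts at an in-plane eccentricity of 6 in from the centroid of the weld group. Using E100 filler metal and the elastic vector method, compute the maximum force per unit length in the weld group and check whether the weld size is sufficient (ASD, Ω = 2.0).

f_max ≈ 4.84 kip/in; adequate

E100XX → F_EXX = 100 ksi.
Total weld length L_w = 25 in. Treat welds as unit-width lines.
Polar moment about centroid: J = 2[d³/12 + d(b/2)²] = 2[12.5³/12 + 12.5×2.5²] = 481.8 in³.
Direct shear f_v = P/L_w = 45.9 / 25 = 1.836 kip/in (vertical).
Torsion M = P·e = 45.9 × 6 = 275.4 kip·in.
Critical point at (x, y) = (2.5, 6.25) from centroid. f_tx = M·y/J = 3.573 kip/in; f_ty = M·x/J = 1.429 kip/in.
Resultant f_max = √[f_tx² + (f_v + f_ty)²] = √[3.573² + (1.836 + 1.429)²] = 4.84 kip/in.
Capacity per unit length: r_n/Ω = (1/2.0) × 0.6 × 100 × (0.707 × 0.625) = 13.26 kip/in.
4.84 ≤ 13.26 → adequate.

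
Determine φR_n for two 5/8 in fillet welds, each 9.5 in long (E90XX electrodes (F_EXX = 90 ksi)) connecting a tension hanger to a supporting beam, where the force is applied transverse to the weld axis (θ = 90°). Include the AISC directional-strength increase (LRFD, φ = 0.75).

φR_n ≈ 510 kips

t_e = 0.707 × 0.625 = 0.4419 in; A_we = 0.4419 × 19 = 8.396 in².
Directional factor: 1.0 + 0.5 sin^1.5(90°) = 1.5.
F_nw = 0.6 × 90 × 1.5 = 81 ksi.
φR_n = 0.75 × 81 × 8.396 = 510 kips.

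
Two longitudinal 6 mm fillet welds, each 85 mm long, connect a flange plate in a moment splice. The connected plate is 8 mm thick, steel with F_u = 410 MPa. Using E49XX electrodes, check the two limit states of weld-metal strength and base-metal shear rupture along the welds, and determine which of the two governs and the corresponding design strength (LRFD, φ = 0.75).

E49XX → F_EXX = 490 MPa.
t_e = 0.707 × 6 = 4.242 mm; L = 170 mm.
Weld metal: φR_n = 0.75 × 0.6 × 490 × 4.242 × 170 × 10⁻³ = 159 kN.
Base metal (shear rupture): φR_n = 0.75 × 0.6 × 410 × 8 × 170 × 10⁻³ = 250.9 kN.
Governing: weld metal.

φR_n ≈ 159 kN (weld metal governs)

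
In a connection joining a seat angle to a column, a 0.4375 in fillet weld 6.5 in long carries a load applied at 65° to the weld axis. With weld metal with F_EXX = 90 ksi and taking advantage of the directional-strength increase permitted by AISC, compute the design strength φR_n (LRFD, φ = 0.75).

t_e = 0.707 × 0.4375 = 0.3093 in; A_we = 0.3093 × 6.5 = 2.011 in².
Directional factor: 1.0 + 0.5 sin^1.5(65°) = 1.431.
F_nw = 0.6 × 90 × 1.431 = 77.3 ksi.
φR_n = 0.75 × 77.3 × 2.011 = 116.6 kip.

φR_n ≈ 117 kip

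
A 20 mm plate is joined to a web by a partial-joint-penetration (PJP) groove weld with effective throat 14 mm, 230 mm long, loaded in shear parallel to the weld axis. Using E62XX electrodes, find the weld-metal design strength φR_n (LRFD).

E62XX → F_EXX = 620 MPa.
Effective throat (given) t_e = 14 mm.
A_we = 14 × 230 = 3220 mm².
F_nw = 0.6 F_EXX = 372 MPa.
φR_n = 0.75 × 372 × 3220 × 10⁻³ = 898.4 kN.

φR_n ≈ 898 kN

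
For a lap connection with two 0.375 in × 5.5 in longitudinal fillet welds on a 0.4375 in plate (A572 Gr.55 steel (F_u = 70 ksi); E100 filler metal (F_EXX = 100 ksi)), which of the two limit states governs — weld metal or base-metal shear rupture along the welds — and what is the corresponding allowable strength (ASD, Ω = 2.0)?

R_n/Ω ≈ 87.5 kips (weld metal governs)

t_e = 0.707 × 0.375 = 0.2651 in; L = 11 in.
Weld metal: R_n/Ω = (1/2.0) × 0.6 × 100 × 0.2651 × 11 = 87.49 kips.
Base metal (shear rupture): R_n/Ω = (1/2.0) × 0.6 × 70 × 0.4375 × 11 = 101.1 kips.
Governing: weld metal.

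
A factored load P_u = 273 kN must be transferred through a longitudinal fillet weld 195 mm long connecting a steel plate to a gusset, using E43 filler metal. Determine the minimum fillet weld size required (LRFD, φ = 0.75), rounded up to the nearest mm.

w = 11 mm

E43XX → F_EXX = 430 MPa.
Total weld length L = 195 mm.
Required throat t_e = P_u / (φ × 0.6 F_EXX × L) = 273 / (0.75 × 0.6 × 430 × 195 × 10⁻³) = 7.235 mm.
Required leg w = t_e / 0.707 = 10.23 mm → use 11 mm.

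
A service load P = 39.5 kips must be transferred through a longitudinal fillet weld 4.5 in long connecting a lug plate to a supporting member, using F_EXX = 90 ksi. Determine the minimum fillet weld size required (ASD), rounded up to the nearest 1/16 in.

Total weld length L = 4.5 in.
Required throat t_e = P × Ω / (0.6 F_EXX × L) = 39.5 × 2.0 / (0.6 × 90 × 4.5) = 0.3251 in.
Required leg w = t_e / 0.707 = 0.4598 in → use 1/2 in.

w = 1/2 in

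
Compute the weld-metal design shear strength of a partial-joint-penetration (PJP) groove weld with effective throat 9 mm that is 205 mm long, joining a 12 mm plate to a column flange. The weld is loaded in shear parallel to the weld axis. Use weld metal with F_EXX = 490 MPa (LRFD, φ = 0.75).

φR_n ≈ 407 kN

Effective throat (given) t_e = 9 mm.
A_we = 9 × 205 = 1845 mm².
F_nw = 0.6 F_EXX = 294 MPa.
φR_n = 0.75 × 294 × 1845 × 10⁻³ = 406.8 kN.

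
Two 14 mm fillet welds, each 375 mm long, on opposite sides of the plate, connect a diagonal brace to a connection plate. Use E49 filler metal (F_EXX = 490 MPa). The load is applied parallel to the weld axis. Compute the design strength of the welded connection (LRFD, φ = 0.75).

φR_n ≈ 1640 kN

Effective throat t_e = 0.707 × 14 = 9.898 mm.
Total length L = 750 mm; A_we = 9.898 × 750 = 7424 mm².
F_nw = 0.6 F_EXX = 0.6 × 490 = 294 MPa.
φR_n = 0.75 × 294 × 7424 × 10⁻³ = 1637 kN.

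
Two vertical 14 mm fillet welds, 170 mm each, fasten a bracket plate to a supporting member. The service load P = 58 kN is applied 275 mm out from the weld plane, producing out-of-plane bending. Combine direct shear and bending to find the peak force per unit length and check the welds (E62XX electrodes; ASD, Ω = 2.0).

E62XX → F_EXX = 620 MPa.
L_w = 2 × 170 = 340 mm; section modulus (unit throat) S = 2 × L²/6 = 9633 mm².
Direct shear f_v = P/L_w = 58×10³/340 = 170.6 N/mm.
Moment M = P × e = 58×10³ × 275 = 15950000 N·mm; bending f_b = M/S = 1656 N/mm.
f_max = √(f_v² + f_b²) = √(170.6² + 1656²) = 1664 N/mm.
r_n/Ω = (1/2.0) × 0.6 × 620 × (0.707 × 14) = 1841 N/mm → adequate.

f_max ≈ 1660 N/mm; adequate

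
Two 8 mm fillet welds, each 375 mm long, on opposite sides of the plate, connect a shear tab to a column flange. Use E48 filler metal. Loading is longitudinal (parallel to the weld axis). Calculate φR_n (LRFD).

E48XX → F_EXX = 480 MPa.
Effective throat t_e = 0.707 × 8 = 5.656 mm.
Total length L = 750 mm; A_we = 5.656 × 750 = 4242 mm².
F_nw = 0.6 F_EXX = 0.6 × 480 = 288 MPa.
φR_n = 0.75 × 288 × 4242 × 10⁻³ = 916.3 kN.

φR_n ≈ 916 kN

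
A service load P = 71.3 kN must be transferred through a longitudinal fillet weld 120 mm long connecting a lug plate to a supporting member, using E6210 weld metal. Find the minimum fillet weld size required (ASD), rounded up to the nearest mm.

E62XX → F_EXX = 620 MPa.
Total weld length L = 120 mm.
Required throat t_e = P × Ω / (0.6 F_EXX × L) = 71.3 × 2.0 / (0.6 × 620 × 120 × 10⁻³) = 3.194 mm.
Required leg w = t_e / 0.707 = 4.518 mm → use 5 mm.

w = 5 mm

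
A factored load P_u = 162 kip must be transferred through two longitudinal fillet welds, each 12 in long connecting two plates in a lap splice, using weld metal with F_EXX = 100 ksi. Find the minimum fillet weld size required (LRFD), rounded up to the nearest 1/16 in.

w = 1/4 in

Total weld length L = 24 in.
Required throat t_e = P_u / (φ × 0.6 F_EXX × L) = 162 / (0.75 × 0.6 × 100 × 24) = 0.15 in.
Required leg w = t_e / 0.707 = 0.2122 in → use 1/4 in.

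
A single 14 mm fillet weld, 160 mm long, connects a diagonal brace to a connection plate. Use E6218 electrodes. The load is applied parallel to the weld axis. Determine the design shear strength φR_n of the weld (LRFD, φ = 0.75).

E62XX → F_EXX = 620 MPa.
Effective throat t_e = 0.707 × 14 = 9.898 mm.
Total length L = 160 mm; A_we = 9.898 × 160 = 1584 mm².
F_nw = 0.6 F_EXX = 0.6 × 620 = 372 MPa.
φR_n = 0.75 × 372 × 1584 × 10⁻³ = 441.8 kN.

φR_n ≈ 442 kN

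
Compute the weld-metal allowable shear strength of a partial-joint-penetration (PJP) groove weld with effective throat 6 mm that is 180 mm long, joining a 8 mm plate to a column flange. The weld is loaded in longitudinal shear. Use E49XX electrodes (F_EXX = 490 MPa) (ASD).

R_n/Ω ≈ 159 kN

Effective throat (given) t_e = 6 mm.
A_we = 6 × 180 = 1080 mm².
F_nw = 0.6 F_EXX = 294 MPa.
R_n/Ω = (294 × 1080) / 2.0 × 10⁻³ = 158.8 kN.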